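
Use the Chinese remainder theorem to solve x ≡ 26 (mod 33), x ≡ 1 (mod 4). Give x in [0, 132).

125

Write x = 26 + 33·k. Then 33·k ≡ 1 − 26 ≡ 3 (mod 4).
Need 33⁻¹ mod 4. Extended Euclid on (4, 1):
4 = 4·1 + 0
33⁻¹ ≡ 1 (mod 4), so k ≡ 1·3 ≡ 3 (mod 4).
x = 26 + 33·3 = 125.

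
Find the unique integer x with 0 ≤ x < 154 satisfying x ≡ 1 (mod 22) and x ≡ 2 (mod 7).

23

Write x = 1 + 22·k. Then 22·k ≡ 2 − 1 ≡ 1 (mod 7).
Need 22⁻¹ mod 7. Extended Euclid on (7, 1):
7 = 7*1 + 0
22⁻¹ ≡ 1 (mod 7), so k ≡ 1·1 ≡ 1 (mod 7).
x = 1 + 22·1 = 23.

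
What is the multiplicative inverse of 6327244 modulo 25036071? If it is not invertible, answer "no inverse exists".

2714653

gcd(25036071, 6327244) by repeated division:
25036071 = 3*6327244 + 6054339
6327244 = 1*6054339 + 272905
6054339 = 22*272905 + 50429
272905 = 5*50429 + 20760
50429 = 2*20760 + 8909
20760 = 2*8909 + 2942
8909 = 3*2942 + 83
2942 = 35*83 + 37
83 = 2*37 + 9
37 = 4*9 + 1
9 = 9*1 + 0
gcd = 1, so the inverse exists. Back-substitute:
1 = 37 − 4·9
1 = −4·83 + 9·37
1 = 9·2942 − 319·83
1 = −319·8909 + 966·2942
1 = 966·20760 − 2251·8909
1 = −2251·50429 + 5468·20760
1 = 5468·272905 − 29591·50429
1 = −29591·6054339 + 656470·272905
1 = 656470·6327244 − 686061·6054339
1 = −686061·25036071 + 2714653·6327244
So 6327244·2714653 ≡ 1 (mod 25036071).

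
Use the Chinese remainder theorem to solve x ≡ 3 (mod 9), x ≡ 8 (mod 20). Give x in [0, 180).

Write x = 3 + 9·k. Then 9·k ≡ 8 − 3 ≡ 5 (mod 20).
Need 9⁻¹ mod 20. Extended Euclid on (20, 9):
20 = 2·9 + 2
9 = 4·2 + 1
2 = 2·1 + 0
Back-substitute:
1 = 9 − 4·2
1 = −4·20 + 9·9
9⁻¹ ≡ 9 (mod 20), so k ≡ 9·5 ≡ 5 (mod 20).
x = 3 + 9·5 = 48.

48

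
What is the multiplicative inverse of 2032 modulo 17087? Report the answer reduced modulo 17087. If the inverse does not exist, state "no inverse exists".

14270

Run Euclid on (17087, 2032):
17087 = 8×2032 + 831
2032 = 2×831 + 370
831 = 2×370 + 91
370 = 4×91 + 6
91 = 15×6 + 1
6 = 6×1 + 0
The gcd is 1. Working backward:
1 = 91 − 15·6
1 = −15·370 + 61·91
1 = 61·831 − 137·370
1 = −137·2032 + 335·831
1 = 335·17087 − 2817·2032
So 2032·(-2817) ≡ 1 (mod 17087), and -2817 ≡ 14270 (mod 17087).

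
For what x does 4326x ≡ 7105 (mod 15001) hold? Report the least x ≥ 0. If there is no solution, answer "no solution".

1517

First find gcd(4326, 15001):
15001 = 3*4326 + 2023
4326 = 2*2023 + 280
2023 = 7*280 + 63
280 = 4*63 + 28
63 = 2*28 + 7
28 = 4*7 + 0
gcd = 7 and 7 | 7105, so solutions exist. Divide through by 7: 618x ≡ 1015 (mod 2143).
Now find 618⁻¹ mod 2143:
2143 = 3*618 + 289
618 = 2*289 + 40
289 = 7*40 + 9
40 = 4*9 + 4
9 = 2*4 + 1
4 = 4*1 + 0
Back-substitute:
1 = 9 − 2·4
1 = −2·40 + 9·9
1 = 9·289 − 65·40
1 = −65·618 + 139·289
1 = 139·2143 − 482·618
So 618·(-482) ≡ 1 (mod 2143), i.e. 618⁻¹ ≡ 1661.
Then x ≡ 1661·1015 ≡ 1517 (mod 2143); the smallest non-negative solution is x = 1517.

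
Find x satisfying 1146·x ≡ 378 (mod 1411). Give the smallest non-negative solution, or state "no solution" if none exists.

547

First find gcd(1146, 1411):
1411 = 1·1146 + 265
1146 = 4·265 + 86
265 = 3·86 + 7
86 = 12·7 + 2
7 = 3·2 + 1
2 = 2·1 + 0
gcd = 1, so a unique solution mod 1411 exists.
Back-substitute for the Bézout coefficients:
1 = 7 − 3·2
1 = −3·86 + 37·7
1 = 37·265 − 114·86
1 = −114·1146 + 493·265
1 = 493·1411 − 607·1146
So 1146·(-607) ≡ 1 (mod 1411), giving 1146⁻¹ ≡ 804.
x ≡ 1146⁻¹·378 ≡ 804·378 ≡ 547 (mod 1411).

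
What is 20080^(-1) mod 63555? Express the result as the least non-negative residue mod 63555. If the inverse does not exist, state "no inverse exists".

Euclidean algorithm on 63555, 20080:
63555 = 3*20080 + 3315
20080 = 6*3315 + 190
3315 = 17*190 + 85
190 = 2*85 + 20
85 = 4*20 + 5
20 = 4*5 + 0
gcd(20080, 63555) = 5 ≠ 1, so 20080 has no multiplicative inverse modulo 63555.

no inverse exists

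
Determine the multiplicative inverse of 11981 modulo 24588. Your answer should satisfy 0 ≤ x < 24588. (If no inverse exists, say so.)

13001

Extended Euclidean algorithm:
24588 = 2×11981 + 626
11981 = 19×626 + 87
626 = 7×87 + 17
87 = 5×17 + 2
17 = 8×2 + 1
2 = 2×1 + 0
The gcd is 1. Working backward:
1 = 17 − 8·2
1 = −8·87 + 41·17
1 = 41·626 − 295·87
1 = −295·11981 + 5646·626
1 = 5646·24588 − 11587·11981
So 11981·(-11587) ≡ 1 (mod 24588), and -11587 ≡ 13001 (mod 24588).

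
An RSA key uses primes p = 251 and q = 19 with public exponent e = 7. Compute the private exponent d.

643

φ(n) = (p−1)(q−1) = 250·18 = 4500.
Need d with 7·d ≡ 1 (mod 4500). Apply the extended Euclidean algorithm:
4500 = 642×7 + 6
7 = 1×6 + 1
6 = 6×1 + 0
Back-substitute:
1 = 7 − 6
1 = −4500 + 643·7
So 7·643 ≡ 1 (mod 4500), hence d = 643.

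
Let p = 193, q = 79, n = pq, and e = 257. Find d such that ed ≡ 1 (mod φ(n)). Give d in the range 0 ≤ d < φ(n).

φ(n) = (p−1)(q−1) = 192·78 = 14976.
Need d with 257·d ≡ 1 (mod 14976). Apply the extended Euclidean algorithm:
14976 = 58×257 + 70
257 = 3×70 + 47
70 = 1×47 + 23
47 = 2×23 + 1
23 = 23×1 + 0
Back-substitute:
1 = 47 − 2·23
1 = −2·70 + 3·47
1 = 3·257 − 11·70
1 = −11·14976 + 641·257
So 257·641 ≡ 1 (mod 14976), hence d = 641.

641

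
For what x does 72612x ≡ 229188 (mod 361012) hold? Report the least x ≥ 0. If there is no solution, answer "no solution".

First find gcd(72612, 361012):
361012 = 4*72612 + 70564
72612 = 1*70564 + 2048
70564 = 34*2048 + 932
2048 = 2*932 + 184
932 = 5*184 + 12
184 = 15*12 + 4
12 = 3*4 + 0
gcd = 4 and 4 | 229188, so solutions exist. Divide through by 4: 18153x ≡ 57297 (mod 90253).
Now find 18153⁻¹ mod 90253:
90253 = 4*18153 + 17641
18153 = 1*17641 + 512
17641 = 34*512 + 233
512 = 2*233 + 46
233 = 5*46 + 3
46 = 15*3 + 1
3 = 3*1 + 0
Back-substitute:
1 = 46 − 15·3
1 = −15·233 + 76·46
1 = 76·512 − 167·233
1 = −167·17641 + 5754·512
1 = 5754·18153 − 5921·17641
1 = −5921·90253 + 29438·18153
So 18153⁻¹ ≡ 29438 (mod 90253).
Then x ≡ 29438·57297 ≡ 61022 (mod 90253); the smallest non-negative solution is x = 61022.

61022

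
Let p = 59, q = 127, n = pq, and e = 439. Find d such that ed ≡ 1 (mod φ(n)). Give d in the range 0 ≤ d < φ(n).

φ(n) = (p−1)(q−1) = 58·126 = 7308.
Need d with 439·d ≡ 1 (mod 7308). Apply the extended Euclidean algorithm:
7308 = 16×439 + 284
439 = 1×284 + 155
284 = 1×155 + 129
155 = 1×129 + 26
129 = 4×26 + 25
26 = 1×25 + 1
25 = 25×1 + 0
Back-substitute:
1 = 26 − 25
1 = −129 + 5·26
1 = 5·155 − 6·129
1 = −6·284 + 11·155
1 = 11·439 − 17·284
1 = −17·7308 + 283·439
So 439·283 ≡ 1 (mod 7308), hence d = 283.

283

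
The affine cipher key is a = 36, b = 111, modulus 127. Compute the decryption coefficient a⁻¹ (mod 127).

60

Run Euclid on (127, 36):
127 = 3*36 + 19
36 = 1*19 + 17
19 = 1*17 + 2
17 = 8*2 + 1
2 = 2*1 + 0
gcd = 1, so the inverse exists. Back-substitute:
1 = 17 − 8·2
1 = −8·19 + 9·17
1 = 9·36 − 17·19
1 = −17·127 + 60·36
So 36·60 ≡ 1 (mod 127).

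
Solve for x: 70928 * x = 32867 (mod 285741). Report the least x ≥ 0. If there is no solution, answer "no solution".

First find gcd(70928, 285741):
285741 = 4*70928 + 2029
70928 = 34*2029 + 1942
2029 = 1*1942 + 87
1942 = 22*87 + 28
87 = 3*28 + 3
28 = 9*3 + 1
3 = 3*1 + 0
gcd = 1, so a unique solution mod 285741 exists.
Back-substitute for the Bézout coefficients:
1 = 28 − 9·3
1 = −9·87 + 28·28
1 = 28·1942 − 625·87
1 = −625·2029 + 653·1942
1 = 653·70928 − 22827·2029
1 = −22827·285741 + 91961·70928
So 70928·(91961) ≡ 1 (mod 285741), giving 70928⁻¹ ≡ 91961.
x ≡ 70928⁻¹·32867 ≡ 91961·32867 ≡ 199630 (mod 285741).

199630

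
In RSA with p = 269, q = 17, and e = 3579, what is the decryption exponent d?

φ(n) = (p−1)(q−1) = 268·16 = 4288.
Need d with 3579·d ≡ 1 (mod 4288). Apply the extended Euclidean algorithm:
4288 = 1·3579 + 709
3579 = 5·709 + 34
709 = 20·34 + 29
34 = 1·29 + 5
29 = 5·5 + 4
5 = 1·4 + 1
4 = 4·1 + 0
Back-substitute:
1 = 5 − 4
1 = −29 + 6·5
1 = 6·34 − 7·29
1 = −7·709 + 146·34
1 = 146·3579 − 737·709
1 = −737·4288 + 883·3579
So 3579·883 ≡ 1 (mod 4288), hence d = 883.

883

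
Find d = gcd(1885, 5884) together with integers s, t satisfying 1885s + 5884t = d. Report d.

Repeated division:
5884 = 3*1885 + 229
1885 = 8*229 + 53
229 = 4*53 + 17
53 = 3*17 + 2
17 = 8*2 + 1
2 = 2*1 + 0
gcd(1885, 5884) = 1.
Back-substituting:
1 = 17 − 8·2
1 = −8·53 + 25·17
1 = 25·229 − 108·53
1 = −108·1885 + 889·229
1 = 889·5884 − 2775·1885
So 1 = (889)·5884 + (-2775)·1885.

1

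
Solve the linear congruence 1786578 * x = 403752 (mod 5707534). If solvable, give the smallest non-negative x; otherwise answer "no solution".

715227

First find gcd(1786578, 5707534):
5707534 = 3*1786578 + 347800
1786578 = 5*347800 + 47578
347800 = 7*47578 + 14754
47578 = 3*14754 + 3316
14754 = 4*3316 + 1490
3316 = 2*1490 + 336
1490 = 4*336 + 146
336 = 2*146 + 44
146 = 3*44 + 14
44 = 3*14 + 2
14 = 7*2 + 0
gcd = 2 and 2 | 403752, so solutions exist. Divide through by 2: 893289x ≡ 201876 (mod 2853767).
Now find 893289⁻¹ mod 2853767:
2853767 = 3*893289 + 173900
893289 = 5*173900 + 23789
173900 = 7*23789 + 7377
23789 = 3*7377 + 1658
7377 = 4*1658 + 745
1658 = 2*745 + 168
745 = 4*168 + 73
168 = 2*73 + 22
73 = 3*22 + 7
22 = 3*7 + 1
7 = 7*1 + 0
Back-substitute:
1 = 22 − 3·7
1 = −3·73 + 10·22
1 = 10·168 − 23·73
1 = −23·745 + 102·168
1 = 102·1658 − 227·745
1 = −227·7377 + 1010·1658
1 = 1010·23789 − 3257·7377
1 = −3257·173900 + 23809·23789
1 = 23809·893289 − 122302·173900
1 = −122302·2853767 + 390715·893289
So 893289⁻¹ ≡ 390715 (mod 2853767).
Then x ≡ 390715·201876 ≡ 715227 (mod 2853767); the smallest non-negative solution is x = 715227.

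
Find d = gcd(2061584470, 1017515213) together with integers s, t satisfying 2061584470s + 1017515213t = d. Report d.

Repeated division:
2061584470 = 2×1017515213 + 26554044
1017515213 = 38×26554044 + 8461541
26554044 = 3×8461541 + 1169421
8461541 = 7×1169421 + 275594
1169421 = 4×275594 + 67045
275594 = 4×67045 + 7414
67045 = 9×7414 + 319
7414 = 23×319 + 77
319 = 4×77 + 11
77 = 7×11 + 0
gcd(2061584470, 1017515213) = 11.
Working backward:
11 = 319 − 4·77
11 = −4·7414 + 93·319
11 = 93·67045 − 841·7414
11 = −841·275594 + 3457·67045
11 = 3457·1169421 − 14669·275594
11 = −14669·8461541 + 106140·1169421
11 = 106140·26554044 − 333089·8461541
11 = −333089·1017515213 + 12763522·26554044
11 = 12763522·2061584470 − 25860133·1017515213
So 11 = (12763522)·2061584470 + (-25860133)·1017515213.

11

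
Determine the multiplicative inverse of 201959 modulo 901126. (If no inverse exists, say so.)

272289

gcd(901126, 201959) by repeated division:
901126 = 4·201959 + 93290
201959 = 2·93290 + 15379
93290 = 6·15379 + 1016
15379 = 15·1016 + 139
1016 = 7·139 + 43
139 = 3·43 + 10
43 = 4·10 + 3
10 = 3·3 + 1
3 = 3·1 + 0
The gcd is 1. Working backward:
1 = 10 − 3·3
1 = −3·43 + 13·10
1 = 13·139 − 42·43
1 = −42·1016 + 307·139
1 = 307·15379 − 4647·1016
1 = −4647·93290 + 28189·15379
1 = 28189·201959 − 61025·93290
1 = −61025·901126 + 272289·201959
So 201959·272289 ≡ 1 (mod 901126).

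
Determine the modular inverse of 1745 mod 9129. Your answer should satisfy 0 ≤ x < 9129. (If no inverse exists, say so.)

6440

gcd(9129, 1745) by repeated division:
9129 = 5*1745 + 404
1745 = 4*404 + 129
404 = 3*129 + 17
129 = 7*17 + 10
17 = 1*10 + 7
10 = 1*7 + 3
7 = 2*3 + 1
3 = 3*1 + 0
The gcd is 1. Working backward:
1 = 7 − 2·3
1 = −2·10 + 3·7
1 = 3·17 − 5·10
1 = −5·129 + 38·17
1 = 38·404 − 119·129
1 = −119·1745 + 514·404
1 = 514·9129 − 2689·1745
Hence 1745⁻¹ ≡ -2689 ≡ 6440 (mod 9129).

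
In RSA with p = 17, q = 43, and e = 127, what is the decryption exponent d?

127

φ(n) = (p−1)(q−1) = 16·42 = 672.
Need d with 127·d ≡ 1 (mod 672). Apply the extended Euclidean algorithm:
672 = 5·127 + 37
127 = 3·37 + 16
37 = 2·16 + 5
16 = 3·5 + 1
5 = 5·1 + 0
Back-substitute:
1 = 16 − 3·5
1 = −3·37 + 7·16
1 = 7·127 − 24·37
1 = −24·672 + 127·127
So 127·127 ≡ 1 (mod 672), hence d = 127.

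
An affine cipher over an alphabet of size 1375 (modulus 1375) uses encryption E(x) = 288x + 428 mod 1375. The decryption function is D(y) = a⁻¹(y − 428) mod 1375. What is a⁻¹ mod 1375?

1227

gcd(1375, 288) by repeated division:
1375 = 4×288 + 223
288 = 1×223 + 65
223 = 3×65 + 28
65 = 2×28 + 9
28 = 3×9 + 1
9 = 9×1 + 0
gcd = 1, so the inverse exists. Back-substitute:
1 = 28 − 3·9
1 = −3·65 + 7·28
1 = 7·223 − 24·65
1 = −24·288 + 31·223
1 = 31·1375 − 148·288
So 288·(-148) ≡ 1 (mod 1375), and -148 ≡ 1227 (mod 1375).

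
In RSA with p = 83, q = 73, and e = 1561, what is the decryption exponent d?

φ(n) = (p−1)(q−1) = 82·72 = 5904.
Need d with 1561·d ≡ 1 (mod 5904). Apply the extended Euclidean algorithm:
5904 = 3*1561 + 1221
1561 = 1*1221 + 340
1221 = 3*340 + 201
340 = 1*201 + 139
201 = 1*139 + 62
139 = 2*62 + 15
62 = 4*15 + 2
15 = 7*2 + 1
2 = 2*1 + 0
Back-substitute:
1 = 15 − 7·2
1 = −7·62 + 29·15
1 = 29·139 − 65·62
1 = −65·201 + 94·139
1 = 94·340 − 159·201
1 = −159·1221 + 571·340
1 = 571·1561 − 730·1221
1 = −730·5904 + 2761·1561
So 1561·2761 ≡ 1 (mod 5904), hence d = 2761.

2761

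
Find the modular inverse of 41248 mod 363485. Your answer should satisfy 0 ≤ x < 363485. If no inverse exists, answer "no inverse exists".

277857

gcd(363485, 41248) by repeated division:
363485 = 8×41248 + 33501
41248 = 1×33501 + 7747
33501 = 4×7747 + 2513
7747 = 3×2513 + 208
2513 = 12×208 + 17
208 = 12×17 + 4
17 = 4×4 + 1
4 = 4×1 + 0
Since gcd(41248, 363485) = 1, back-substitute to write 1 as a combination:
1 = 17 − 4·4
1 = −4·208 + 49·17
1 = 49·2513 − 592·208
1 = −592·7747 + 1825·2513
1 = 1825·33501 − 7892·7747
1 = −7892·41248 + 9717·33501
1 = 9717·363485 − 85628·41248
Hence 41248⁻¹ ≡ -85628 ≡ 277857 (mod 363485).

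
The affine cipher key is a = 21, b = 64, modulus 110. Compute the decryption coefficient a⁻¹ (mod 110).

gcd(110, 21) by repeated division:
110 = 5·21 + 5
21 = 4·5 + 1
5 = 5·1 + 0
gcd = 1, so the inverse exists. Back-substitute:
1 = 21 − 4·5
1 = −4·110 + 21·21
So 21·21 ≡ 1 (mod 110).

21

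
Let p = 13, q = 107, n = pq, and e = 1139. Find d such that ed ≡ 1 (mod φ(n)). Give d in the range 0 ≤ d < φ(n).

899

φ(n) = (p−1)(q−1) = 12·106 = 1272.
Need d with 1139·d ≡ 1 (mod 1272). Apply the extended Euclidean algorithm:
1272 = 1×1139 + 133
1139 = 8×133 + 75
133 = 1×75 + 58
75 = 1×58 + 17
58 = 3×17 + 7
17 = 2×7 + 3
7 = 2×3 + 1
3 = 3×1 + 0
Back-substitute:
1 = 7 − 2·3
1 = −2·17 + 5·7
1 = 5·58 − 17·17
1 = −17·75 + 22·58
1 = 22·133 − 39·75
1 = −39·1139 + 334·133
1 = 334·1272 − 373·1139
So 1139·(-373) ≡ 1 (mod 1272), hence d ≡ -373 ≡ 899 (mod 1272).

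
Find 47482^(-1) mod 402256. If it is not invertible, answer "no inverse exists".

Euclidean algorithm on 402256, 47482:
402256 = 8*47482 + 22400
47482 = 2*22400 + 2682
22400 = 8*2682 + 944
2682 = 2*944 + 794
944 = 1*794 + 150
794 = 5*150 + 44
150 = 3*44 + 18
44 = 2*18 + 8
18 = 2*8 + 2
8 = 4*2 + 0
The gcd is 2, not 1, hence no inverse exists.

no inverse exists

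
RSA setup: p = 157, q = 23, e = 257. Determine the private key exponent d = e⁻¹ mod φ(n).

641

φ(n) = (p−1)(q−1) = 156·22 = 3432.
Need d with 257·d ≡ 1 (mod 3432). Apply the extended Euclidean algorithm:
3432 = 13*257 + 91
257 = 2*91 + 75
91 = 1*75 + 16
75 = 4*16 + 11
16 = 1*11 + 5
11 = 2*5 + 1
5 = 5*1 + 0
Back-substitute:
1 = 11 − 2·5
1 = −2·16 + 3·11
1 = 3·75 − 14·16
1 = −14·91 + 17·75
1 = 17·257 − 48·91
1 = −48·3432 + 641·257
So 257·641 ≡ 1 (mod 3432), hence d = 641.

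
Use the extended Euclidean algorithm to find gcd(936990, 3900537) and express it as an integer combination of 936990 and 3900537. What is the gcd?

9

Euclidean algorithm:
3900537 = 4×936990 + 152577
936990 = 6×152577 + 21528
152577 = 7×21528 + 1881
21528 = 11×1881 + 837
1881 = 2×837 + 207
837 = 4×207 + 9
207 = 23×9 + 0
gcd(936990, 3900537) = 9.
Express as a combination:
9 = 837 − 4·207
9 = −4·1881 + 9·837
9 = 9·21528 − 103·1881
9 = −103·152577 + 730·21528
9 = 730·936990 − 4483·152577
9 = −4483·3900537 + 18662·936990
So 9 = (-4483)·3900537 + (18662)·936990.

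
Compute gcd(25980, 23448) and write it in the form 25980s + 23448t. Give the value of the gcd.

12

Apply Euclid's algorithm to 25980 and 23448:
25980 = 1·23448 + 2532
23448 = 9·2532 + 660
2532 = 3·660 + 552
660 = 1·552 + 108
552 = 5·108 + 12
108 = 9·12 + 0
gcd(25980, 23448) = 12.
Back-substituting:
12 = 552 − 5·108
12 = −5·660 + 6·552
12 = 6·2532 − 23·660
12 = −23·23448 + 213·2532
12 = 213·25980 − 236·23448
So 12 = (213)·25980 + (-236)·23448.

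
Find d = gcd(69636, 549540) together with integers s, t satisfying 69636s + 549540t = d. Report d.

12

Euclidean algorithm:
549540 = 7·69636 + 62088
69636 = 1·62088 + 7548
62088 = 8·7548 + 1704
7548 = 4·1704 + 732
1704 = 2·732 + 240
732 = 3·240 + 12
240 = 20·12 + 0
gcd(69636, 549540) = 12.
Back-substituting:
12 = 732 − 3·240
12 = −3·1704 + 7·732
12 = 7·7548 − 31·1704
12 = −31·62088 + 255·7548
12 = 255·69636 − 286·62088
12 = −286·549540 + 2257·69636
So 12 = (-286)·549540 + (2257)·69636.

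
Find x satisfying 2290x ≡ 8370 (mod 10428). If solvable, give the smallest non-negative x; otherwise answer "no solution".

1347

First find gcd(2290, 10428):
10428 = 4×2290 + 1268
2290 = 1×1268 + 1022
1268 = 1×1022 + 246
1022 = 4×246 + 38
246 = 6×38 + 18
38 = 2×18 + 2
18 = 9×2 + 0
gcd = 2 and 2 | 8370, so solutions exist. Divide through by 2: 1145x ≡ 4185 (mod 5214).
Now find 1145⁻¹ mod 5214:
5214 = 4×1145 + 634
1145 = 1×634 + 511
634 = 1×511 + 123
511 = 4×123 + 19
123 = 6×19 + 9
19 = 2×9 + 1
9 = 9×1 + 0
Back-substitute:
1 = 19 − 2·9
1 = −2·123 + 13·19
1 = 13·511 − 54·123
1 = −54·634 + 67·511
1 = 67·1145 − 121·634
1 = −121·5214 + 551·1145
So 1145⁻¹ ≡ 551 (mod 5214).
Then x ≡ 551·4185 ≡ 1347 (mod 5214); the smallest non-negative solution is x = 1347.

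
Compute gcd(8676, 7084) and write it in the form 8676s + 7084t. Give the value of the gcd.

Euclidean algorithm:
8676 = 1*7084 + 1592
7084 = 4*1592 + 716
1592 = 2*716 + 160
716 = 4*160 + 76
160 = 2*76 + 8
76 = 9*8 + 4
8 = 2*4 + 0
gcd(8676, 7084) = 4.
Back-substituting:
4 = 76 − 9·8
4 = −9·160 + 19·76
4 = 19·716 − 85·160
4 = −85·1592 + 189·716
4 = 189·7084 − 841·1592
4 = −841·8676 + 1030·7084
So 4 = (-841)·8676 + (1030)·7084.

4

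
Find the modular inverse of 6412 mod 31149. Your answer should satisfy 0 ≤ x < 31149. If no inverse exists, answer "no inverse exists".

Run Euclid on (31149, 6412):
31149 = 4*6412 + 5501
6412 = 1*5501 + 911
5501 = 6*911 + 35
911 = 26*35 + 1
35 = 35*1 + 0
gcd = 1, so the inverse exists. Back-substitute:
1 = 911 − 26·35
1 = −26·5501 + 157·911
1 = 157·6412 − 183·5501
1 = −183·31149 + 889·6412
So 6412·889 ≡ 1 (mod 31149).

889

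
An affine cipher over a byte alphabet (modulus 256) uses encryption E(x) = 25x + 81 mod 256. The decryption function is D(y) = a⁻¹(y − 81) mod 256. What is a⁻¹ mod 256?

41

gcd(256, 25) by repeated division:
256 = 10*25 + 6
25 = 4*6 + 1
6 = 6*1 + 0
Since gcd(25, 256) = 1, back-substitute to write 1 as a combination:
1 = 25 − 4·6
1 = −4·256 + 41·25
So 25·41 ≡ 1 (mod 256).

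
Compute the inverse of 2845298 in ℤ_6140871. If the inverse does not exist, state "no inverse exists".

gcd(6140871, 2845298) by repeated division:
6140871 = 2*2845298 + 450275
2845298 = 6*450275 + 143648
450275 = 3*143648 + 19331
143648 = 7*19331 + 8331
19331 = 2*8331 + 2669
8331 = 3*2669 + 324
2669 = 8*324 + 77
324 = 4*77 + 16
77 = 4*16 + 13
16 = 1*13 + 3
13 = 4*3 + 1
3 = 3*1 + 0
Since gcd(2845298, 6140871) = 1, back-substitute to write 1 as a combination:
1 = 13 − 4·3
1 = −4·16 + 5·13
1 = 5·77 − 24·16
1 = −24·324 + 101·77
1 = 101·2669 − 832·324
1 = −832·8331 + 2597·2669
1 = 2597·19331 − 6026·8331
1 = −6026·143648 + 44779·19331
1 = 44779·450275 − 140363·143648
1 = −140363·2845298 + 886957·450275
1 = 886957·6140871 − 1914277·2845298
Hence 2845298⁻¹ ≡ -1914277 ≡ 4226594 (mod 6140871).

4226594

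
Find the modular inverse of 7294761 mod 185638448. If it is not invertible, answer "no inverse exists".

Extended Euclidean algorithm:
185638448 = 25·7294761 + 3269423
7294761 = 2·3269423 + 755915
3269423 = 4·755915 + 245763
755915 = 3·245763 + 18626
245763 = 13·18626 + 3625
18626 = 5·3625 + 501
3625 = 7·501 + 118
501 = 4·118 + 29
118 = 4·29 + 2
29 = 14·2 + 1
2 = 2·1 + 0
gcd = 1, so the inverse exists. Back-substitute:
1 = 29 − 14·2
1 = −14·118 + 57·29
1 = 57·501 − 242·118
1 = −242·3625 + 1751·501
1 = 1751·18626 − 8997·3625
1 = −8997·245763 + 118712·18626
1 = 118712·755915 − 365133·245763
1 = −365133·3269423 + 1579244·755915
1 = 1579244·7294761 − 3523621·3269423
1 = −3523621·185638448 + 89669769·7294761
So 7294761·89669769 ≡ 1 (mod 185638448).

89669769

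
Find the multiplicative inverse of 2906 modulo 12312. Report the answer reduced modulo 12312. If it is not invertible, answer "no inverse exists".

Euclidean algorithm on 12312, 2906:
12312 = 4·2906 + 688
2906 = 4·688 + 154
688 = 4·154 + 72
154 = 2·72 + 10
72 = 7·10 + 2
10 = 5·2 + 0
The gcd is 2, not 1, hence no inverse exists.

no inverse exists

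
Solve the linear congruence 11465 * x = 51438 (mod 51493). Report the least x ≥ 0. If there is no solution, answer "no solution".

First find gcd(11465, 51493):
51493 = 4·11465 + 5633
11465 = 2·5633 + 199
5633 = 28·199 + 61
199 = 3·61 + 16
61 = 3·16 + 13
16 = 1·13 + 3
13 = 4·3 + 1
3 = 3·1 + 0
gcd = 1, so a unique solution mod 51493 exists.
Back-substitute for the Bézout coefficients:
1 = 13 − 4·3
1 = −4·16 + 5·13
1 = 5·61 − 19·16
1 = −19·199 + 62·61
1 = 62·5633 − 1755·199
1 = −1755·11465 + 3572·5633
1 = 3572·51493 − 16043·11465
So 11465·(-16043) ≡ 1 (mod 51493), giving 11465⁻¹ ≡ 35450.
x ≡ 11465⁻¹·51438 ≡ 35450·51438 ≡ 6984 (mod 51493).

6984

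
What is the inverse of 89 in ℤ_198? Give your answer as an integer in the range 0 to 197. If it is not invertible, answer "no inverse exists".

89

gcd(198, 89) by repeated division:
198 = 2·89 + 20
89 = 4·20 + 9
20 = 2·9 + 2
9 = 4·2 + 1
2 = 2·1 + 0
The gcd is 1. Working backward:
1 = 9 − 4·2
1 = −4·20 + 9·9
1 = 9·89 − 40·20
1 = −40·198 + 89·89
So 89·89 ≡ 1 (mod 198).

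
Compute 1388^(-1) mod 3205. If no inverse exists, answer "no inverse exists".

Run Euclid on (3205, 1388):
3205 = 2*1388 + 429
1388 = 3*429 + 101
429 = 4*101 + 25
101 = 4*25 + 1
25 = 25*1 + 0
Since gcd(1388, 3205) = 1, back-substitute to write 1 as a combination:
1 = 101 − 4·25
1 = −4·429 + 17·101
1 = 17·1388 − 55·429
1 = −55·3205 + 127·1388
So 1388·127 ≡ 1 (mod 3205).

127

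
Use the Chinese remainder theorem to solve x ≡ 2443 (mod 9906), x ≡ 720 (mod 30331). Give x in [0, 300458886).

Write x = 2443 + 9906·k. Then 9906·k ≡ 720 − 2443 ≡ 28608 (mod 30331).
Need 9906⁻¹ mod 30331. Extended Euclid on (30331, 9906):
30331 = 3*9906 + 613
9906 = 16*613 + 98
613 = 6*98 + 25
98 = 3*25 + 23
25 = 1*23 + 2
23 = 11*2 + 1
2 = 2*1 + 0
Back-substitute:
1 = 23 − 11·2
1 = −11·25 + 12·23
1 = 12·98 − 47·25
1 = −47·613 + 294·98
1 = 294·9906 − 4751·613
1 = −4751·30331 + 14547·9906
9906⁻¹ ≡ 14547 (mod 30331), so k ≡ 14547·28608 ≡ 19256 (mod 30331).
x = 2443 + 9906·19256 = 190752379.

190752379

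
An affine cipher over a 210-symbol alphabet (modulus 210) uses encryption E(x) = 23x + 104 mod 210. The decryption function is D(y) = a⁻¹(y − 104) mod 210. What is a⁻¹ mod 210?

Run Euclid on (210, 23):
210 = 9·23 + 3
23 = 7·3 + 2
3 = 1·2 + 1
2 = 2·1 + 0
gcd = 1, so the inverse exists. Back-substitute:
1 = 3 − 2
1 = −23 + 8·3
1 = 8·210 − 73·23
So 23·(-73) ≡ 1 (mod 210), and -73 ≡ 137 (mod 210).

137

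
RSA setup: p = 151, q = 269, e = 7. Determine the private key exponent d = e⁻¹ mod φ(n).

5743

φ(n) = (p−1)(q−1) = 150·268 = 40200.
Need d with 7·d ≡ 1 (mod 40200). Apply the extended Euclidean algorithm:
40200 = 5742×7 + 6
7 = 1×6 + 1
6 = 6×1 + 0
Back-substitute:
1 = 7 − 6
1 = −40200 + 5743·7
So 7·5743 ≡ 1 (mod 40200), hence d = 5743.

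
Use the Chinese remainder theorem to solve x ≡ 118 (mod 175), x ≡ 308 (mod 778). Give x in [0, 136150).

15868

Write x = 118 + 175·k. Then 175·k ≡ 308 − 118 ≡ 190 (mod 778).
Need 175⁻¹ mod 778. Extended Euclid on (778, 175):
778 = 4*175 + 78
175 = 2*78 + 19
78 = 4*19 + 2
19 = 9*2 + 1
2 = 2*1 + 0
Back-substitute:
1 = 19 − 9·2
1 = −9·78 + 37·19
1 = 37·175 − 83·78
1 = −83·778 + 369·175
175⁻¹ ≡ 369 (mod 778), so k ≡ 369·190 ≡ 90 (mod 778).
x = 118 + 175·90 = 15868.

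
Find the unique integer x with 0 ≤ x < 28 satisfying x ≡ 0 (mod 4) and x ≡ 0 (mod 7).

0

Write x = 0 + 4·k. Then 4·k ≡ 0 − 0 ≡ 0 (mod 7).
Need 4⁻¹ mod 7. Extended Euclid on (7, 4):
7 = 1·4 + 3
4 = 1·3 + 1
3 = 3·1 + 0
Back-substitute:
1 = 4 − 3
1 = −7 + 2·4
4⁻¹ ≡ 2 (mod 7), so k ≡ 2·0 ≡ 0 (mod 7).
x = 0 + 4·0 = 0.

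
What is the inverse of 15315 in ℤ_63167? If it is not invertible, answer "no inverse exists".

33190

Run Euclid on (63167, 15315):
63167 = 4×15315 + 1907
15315 = 8×1907 + 59
1907 = 32×59 + 19
59 = 3×19 + 2
19 = 9×2 + 1
2 = 2×1 + 0
gcd = 1, so the inverse exists. Back-substitute:
1 = 19 − 9·2
1 = −9·59 + 28·19
1 = 28·1907 − 905·59
1 = −905·15315 + 7268·1907
1 = 7268·63167 − 29977·15315
Hence 15315⁻¹ ≡ -29977 ≡ 33190 (mod 63167).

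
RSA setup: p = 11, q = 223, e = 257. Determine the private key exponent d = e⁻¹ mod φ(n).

1313

φ(n) = (p−1)(q−1) = 10·222 = 2220.
Need d with 257·d ≡ 1 (mod 2220). Apply the extended Euclidean algorithm:
2220 = 8*257 + 164
257 = 1*164 + 93
164 = 1*93 + 71
93 = 1*71 + 22
71 = 3*22 + 5
22 = 4*5 + 2
5 = 2*2 + 1
2 = 2*1 + 0
Back-substitute:
1 = 5 − 2·2
1 = −2·22 + 9·5
1 = 9·71 − 29·22
1 = −29·93 + 38·71
1 = 38·164 − 67·93
1 = −67·257 + 105·164
1 = 105·2220 − 907·257
So 257·(-907) ≡ 1 (mod 2220), hence d ≡ -907 ≡ 1313 (mod 2220).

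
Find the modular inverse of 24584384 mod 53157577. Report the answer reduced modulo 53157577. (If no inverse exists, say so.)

Euclidean algorithm on 53157577, 24584384:
53157577 = 2·24584384 + 3988809
24584384 = 6·3988809 + 651530
3988809 = 6·651530 + 79629
651530 = 8·79629 + 14498
79629 = 5·14498 + 7139
14498 = 2·7139 + 220
7139 = 32·220 + 99
220 = 2·99 + 22
99 = 4·22 + 11
22 = 2·11 + 0
Since gcd = 11 > 1, 24584384 is not a unit mod 53157577.

no inverse exists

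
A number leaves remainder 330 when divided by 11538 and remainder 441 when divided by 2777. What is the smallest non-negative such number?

19153410

Write x = 330 + 11538·k. Then 11538·k ≡ 441 − 330 ≡ 111 (mod 2777).
Need 11538⁻¹ mod 2777. Extended Euclid on (2777, 430):
2777 = 6·430 + 197
430 = 2·197 + 36
197 = 5·36 + 17
36 = 2·17 + 2
17 = 8·2 + 1
2 = 2·1 + 0
Back-substitute:
1 = 17 − 8·2
1 = −8·36 + 17·17
1 = 17·197 − 93·36
1 = −93·430 + 203·197
1 = 203·2777 − 1311·430
11538⁻¹ ≡ 1466 (mod 2777), so k ≡ 1466·111 ≡ 1660 (mod 2777).
x = 330 + 11538·1660 = 19153410.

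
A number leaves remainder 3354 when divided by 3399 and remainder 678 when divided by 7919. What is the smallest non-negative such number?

Write x = 3354 + 3399·k. Then 3399·k ≡ 678 − 3354 ≡ 5243 (mod 7919).
Need 3399⁻¹ mod 7919. Extended Euclid on (7919, 3399):
7919 = 2×3399 + 1121
3399 = 3×1121 + 36
1121 = 31×36 + 5
36 = 7×5 + 1
5 = 5×1 + 0
Back-substitute:
1 = 36 − 7·5
1 = −7·1121 + 218·36
1 = 218·3399 − 661·1121
1 = −661·7919 + 1540·3399
3399⁻¹ ≡ 1540 (mod 7919), so k ≡ 1540·5243 ≡ 4759 (mod 7919).
x = 3354 + 3399·4759 = 16179195.

16179195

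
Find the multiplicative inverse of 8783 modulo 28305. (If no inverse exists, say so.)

12662

Extended Euclidean algorithm:
28305 = 3*8783 + 1956
8783 = 4*1956 + 959
1956 = 2*959 + 38
959 = 25*38 + 9
38 = 4*9 + 2
9 = 4*2 + 1
2 = 2*1 + 0
The gcd is 1. Working backward:
1 = 9 − 4·2
1 = −4·38 + 17·9
1 = 17·959 − 429·38
1 = −429·1956 + 875·959
1 = 875·8783 − 3929·1956
1 = −3929·28305 + 12662·8783
So 8783·12662 ≡ 1 (mod 28305).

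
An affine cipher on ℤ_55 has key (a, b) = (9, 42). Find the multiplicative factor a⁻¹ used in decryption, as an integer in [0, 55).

49

Apply the Euclidean algorithm to 55 and 9:
55 = 6*9 + 1
9 = 9*1 + 0
The gcd is 1. Working backward:
1 = 55 − 6·9
Hence 9⁻¹ ≡ -6 ≡ 49 (mod 55).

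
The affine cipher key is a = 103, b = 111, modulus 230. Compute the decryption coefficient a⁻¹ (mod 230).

gcd(230, 103) by repeated division:
230 = 2*103 + 24
103 = 4*24 + 7
24 = 3*7 + 3
7 = 2*3 + 1
3 = 3*1 + 0
Since gcd(103, 230) = 1, back-substitute to write 1 as a combination:
1 = 7 − 2·3
1 = −2·24 + 7·7
1 = 7·103 − 30·24
1 = −30·230 + 67·103
So 103·67 ≡ 1 (mod 230).

67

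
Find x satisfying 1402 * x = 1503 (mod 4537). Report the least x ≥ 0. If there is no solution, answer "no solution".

425

First find gcd(1402, 4537):
4537 = 3·1402 + 331
1402 = 4·331 + 78
331 = 4·78 + 19
78 = 4·19 + 2
19 = 9·2 + 1
2 = 2·1 + 0
gcd = 1, so a unique solution mod 4537 exists.
Back-substitute for the Bézout coefficients:
1 = 19 − 9·2
1 = −9·78 + 37·19
1 = 37·331 − 157·78
1 = −157·1402 + 665·331
1 = 665·4537 − 2152·1402
So 1402·(-2152) ≡ 1 (mod 4537), giving 1402⁻¹ ≡ 2385.
x ≡ 1402⁻¹·1503 ≡ 2385·1503 ≡ 425 (mod 4537).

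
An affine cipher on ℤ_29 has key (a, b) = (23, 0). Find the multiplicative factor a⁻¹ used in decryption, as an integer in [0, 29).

24

Extended Euclidean algorithm:
29 = 1×23 + 6
23 = 3×6 + 5
6 = 1×5 + 1
5 = 5×1 + 0
The gcd is 1. Working backward:
1 = 6 − 5
1 = −23 + 4·6
1 = 4·29 − 5·23
So 23·(-5) ≡ 1 (mod 29), and -5 ≡ 24 (mod 29).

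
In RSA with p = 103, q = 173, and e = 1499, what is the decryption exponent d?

4307

φ(n) = (p−1)(q−1) = 102·172 = 17544.
Need d with 1499·d ≡ 1 (mod 17544). Apply the extended Euclidean algorithm:
17544 = 11·1499 + 1055
1499 = 1·1055 + 444
1055 = 2·444 + 167
444 = 2·167 + 110
167 = 1·110 + 57
110 = 1·57 + 53
57 = 1·53 + 4
53 = 13·4 + 1
4 = 4·1 + 0
Back-substitute:
1 = 53 − 13·4
1 = −13·57 + 14·53
1 = 14·110 − 27·57
1 = −27·167 + 41·110
1 = 41·444 − 109·167
1 = −109·1055 + 259·444
1 = 259·1499 − 368·1055
1 = −368·17544 + 4307·1499
So 1499·4307 ≡ 1 (mod 17544), hence d = 4307.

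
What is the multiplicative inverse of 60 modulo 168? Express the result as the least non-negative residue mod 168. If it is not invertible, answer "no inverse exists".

no inverse exists

Euclidean algorithm on 168, 60:
168 = 2×60 + 48
60 = 1×48 + 12
48 = 4×12 + 0
gcd(60, 168) = 12 ≠ 1, so 60 has no multiplicative inverse modulo 168.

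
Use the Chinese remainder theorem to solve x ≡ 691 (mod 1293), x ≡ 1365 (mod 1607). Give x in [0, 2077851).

1016989

Write x = 691 + 1293·k. Then 1293·k ≡ 1365 − 691 ≡ 674 (mod 1607).
Need 1293⁻¹ mod 1607. Extended Euclid on (1607, 1293):
1607 = 1*1293 + 314
1293 = 4*314 + 37
314 = 8*37 + 18
37 = 2*18 + 1
18 = 18*1 + 0
Back-substitute:
1 = 37 − 2·18
1 = −2·314 + 17·37
1 = 17·1293 − 70·314
1 = −70·1607 + 87·1293
1293⁻¹ ≡ 87 (mod 1607), so k ≡ 87·674 ≡ 786 (mod 1607).
x = 691 + 1293·786 = 1016989.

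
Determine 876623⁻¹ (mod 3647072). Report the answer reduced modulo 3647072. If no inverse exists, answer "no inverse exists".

Compute gcd(876623, 3647072):
3647072 = 4·876623 + 140580
876623 = 6·140580 + 33143
140580 = 4·33143 + 8008
33143 = 4·8008 + 1111
8008 = 7·1111 + 231
1111 = 4·231 + 187
231 = 1·187 + 44
187 = 4·44 + 11
44 = 4·11 + 0
The gcd is 11, not 1, hence no inverse exists.

no inverse exists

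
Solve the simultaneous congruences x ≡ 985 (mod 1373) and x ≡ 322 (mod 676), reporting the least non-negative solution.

90230

Write x = 985 + 1373·k. Then 1373·k ≡ 322 − 985 ≡ 13 (mod 676).
Need 1373⁻¹ mod 676. Extended Euclid on (676, 21):
676 = 32×21 + 4
21 = 5×4 + 1
4 = 4×1 + 0
Back-substitute:
1 = 21 − 5·4
1 = −5·676 + 161·21
1373⁻¹ ≡ 161 (mod 676), so k ≡ 161·13 ≡ 65 (mod 676).
x = 985 + 1373·65 = 90230.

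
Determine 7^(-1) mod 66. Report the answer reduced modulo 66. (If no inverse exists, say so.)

19

Run Euclid on (66, 7):
66 = 9×7 + 3
7 = 2×3 + 1
3 = 3×1 + 0
Since gcd(7, 66) = 1, back-substitute to write 1 as a combination:
1 = 7 − 2·3
1 = −2·66 + 19·7
So 7·19 ≡ 1 (mod 66).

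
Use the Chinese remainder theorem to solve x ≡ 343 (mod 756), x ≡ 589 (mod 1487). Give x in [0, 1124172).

Write x = 343 + 756·k. Then 756·k ≡ 589 − 343 ≡ 246 (mod 1487).
Need 756⁻¹ mod 1487. Extended Euclid on (1487, 756):
1487 = 1·756 + 731
756 = 1·731 + 25
731 = 29·25 + 6
25 = 4·6 + 1
6 = 6·1 + 0
Back-substitute:
1 = 25 − 4·6
1 = −4·731 + 117·25
1 = 117·756 − 121·731
1 = −121·1487 + 238·756
756⁻¹ ≡ 238 (mod 1487), so k ≡ 238·246 ≡ 555 (mod 1487).
x = 343 + 756·555 = 419923.

419923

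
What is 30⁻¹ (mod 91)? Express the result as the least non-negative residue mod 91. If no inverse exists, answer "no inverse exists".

88

Run Euclid on (91, 30):
91 = 3*30 + 1
30 = 30*1 + 0
Since gcd(30, 91) = 1, back-substitute to write 1 as a combination:
1 = 91 − 3·30
Hence 30⁻¹ ≡ -3 ≡ 88 (mod 91).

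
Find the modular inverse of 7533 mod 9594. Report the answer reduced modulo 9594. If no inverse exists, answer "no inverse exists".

Compute gcd(7533, 9594):
9594 = 1×7533 + 2061
7533 = 3×2061 + 1350
2061 = 1×1350 + 711
1350 = 1×711 + 639
711 = 1×639 + 72
639 = 8×72 + 63
72 = 1×63 + 9
63 = 7×9 + 0
The gcd is 9, not 1, hence no inverse exists.

no inverse exists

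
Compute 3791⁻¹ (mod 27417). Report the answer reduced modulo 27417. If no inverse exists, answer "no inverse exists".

Extended Euclidean algorithm:
27417 = 7·3791 + 880
3791 = 4·880 + 271
880 = 3·271 + 67
271 = 4·67 + 3
67 = 22·3 + 1
3 = 3·1 + 0
gcd = 1, so the inverse exists. Back-substitute:
1 = 67 − 22·3
1 = −22·271 + 89·67
1 = 89·880 − 289·271
1 = −289·3791 + 1245·880
1 = 1245·27417 − 9004·3791
So 3791·(-9004) ≡ 1 (mod 27417), and -9004 ≡ 18413 (mod 27417).

18413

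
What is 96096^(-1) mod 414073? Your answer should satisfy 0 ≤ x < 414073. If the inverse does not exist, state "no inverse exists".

Euclidean algorithm on 414073, 96096:
414073 = 4×96096 + 29689
96096 = 3×29689 + 7029
29689 = 4×7029 + 1573
7029 = 4×1573 + 737
1573 = 2×737 + 99
737 = 7×99 + 44
99 = 2×44 + 11
44 = 4×11 + 0
gcd(96096, 414073) = 11 ≠ 1, so 96096 has no multiplicative inverse modulo 414073.

no inverse exists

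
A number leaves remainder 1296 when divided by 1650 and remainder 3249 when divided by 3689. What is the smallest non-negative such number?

Write x = 1296 + 1650·k. Then 1650·k ≡ 3249 − 1296 ≡ 1953 (mod 3689).
Need 1650⁻¹ mod 3689. Extended Euclid on (3689, 1650):
3689 = 2*1650 + 389
1650 = 4*389 + 94
389 = 4*94 + 13
94 = 7*13 + 3
13 = 4*3 + 1
3 = 3*1 + 0
Back-substitute:
1 = 13 − 4·3
1 = −4·94 + 29·13
1 = 29·389 − 120·94
1 = −120·1650 + 509·389
1 = 509·3689 − 1138·1650
1650⁻¹ ≡ 2551 (mod 3689), so k ≡ 2551·1953 ≡ 1953 (mod 3689).
x = 1296 + 1650·1953 = 3223746.

3223746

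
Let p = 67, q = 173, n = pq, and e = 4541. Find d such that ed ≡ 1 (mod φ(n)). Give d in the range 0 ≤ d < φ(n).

φ(n) = (p−1)(q−1) = 66·172 = 11352.
Need d with 4541·d ≡ 1 (mod 11352). Apply the extended Euclidean algorithm:
11352 = 2·4541 + 2270
4541 = 2·2270 + 1
2270 = 2270·1 + 0
Back-substitute:
1 = 4541 − 2·2270
1 = −2·11352 + 5·4541
So 4541·5 ≡ 1 (mod 11352), hence d = 5.

5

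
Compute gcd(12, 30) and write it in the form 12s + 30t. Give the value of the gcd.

Euclidean algorithm:
30 = 2·12 + 6
12 = 2·6 + 0
gcd(12, 30) = 6.
Working backward:
6 = 30 − 2·12
So 6 = (1)·30 + (-2)·12.

6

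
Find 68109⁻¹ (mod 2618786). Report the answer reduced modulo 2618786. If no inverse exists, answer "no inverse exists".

2229865

gcd(2618786, 68109) by repeated division:
2618786 = 38·68109 + 30644
68109 = 2·30644 + 6821
30644 = 4·6821 + 3360
6821 = 2·3360 + 101
3360 = 33·101 + 27
101 = 3·27 + 20
27 = 1·20 + 7
20 = 2·7 + 6
7 = 1·6 + 1
6 = 6·1 + 0
The gcd is 1. Working backward:
1 = 7 − 6
1 = −20 + 3·7
1 = 3·27 − 4·20
1 = −4·101 + 15·27
1 = 15·3360 − 499·101
1 = −499·6821 + 1013·3360
1 = 1013·30644 − 4551·6821
1 = −4551·68109 + 10115·30644
1 = 10115·2618786 − 388921·68109
Thus 68109·(-388921) ≡ 1 (mod 2618786); reducing, -388921 mod 2618786 = 2229865.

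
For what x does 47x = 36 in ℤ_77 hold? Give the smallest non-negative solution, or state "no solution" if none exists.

First find gcd(47, 77):
77 = 1*47 + 30
47 = 1*30 + 17
30 = 1*17 + 13
17 = 1*13 + 4
13 = 3*4 + 1
4 = 4*1 + 0
gcd = 1, so a unique solution mod 77 exists.
Back-substitute for the Bézout coefficients:
1 = 13 − 3·4
1 = −3·17 + 4·13
1 = 4·30 − 7·17
1 = −7·47 + 11·30
1 = 11·77 − 18·47
So 47·(-18) ≡ 1 (mod 77), giving 47⁻¹ ≡ 59.
x ≡ 47⁻¹·36 ≡ 59·36 ≡ 45 (mod 77).

45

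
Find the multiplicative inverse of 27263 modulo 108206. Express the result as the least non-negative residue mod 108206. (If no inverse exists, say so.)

gcd(108206, 27263) by repeated division:
108206 = 3·27263 + 26417
27263 = 1·26417 + 846
26417 = 31·846 + 191
846 = 4·191 + 82
191 = 2·82 + 27
82 = 3·27 + 1
27 = 27·1 + 0
The gcd is 1. Working backward:
1 = 82 − 3·27
1 = −3·191 + 7·82
1 = 7·846 − 31·191
1 = −31·26417 + 968·846
1 = 968·27263 − 999·26417
1 = −999·108206 + 3965·27263
So 27263·3965 ≡ 1 (mod 108206).

3965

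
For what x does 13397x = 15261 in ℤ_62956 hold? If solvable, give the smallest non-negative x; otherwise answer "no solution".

39677

First find gcd(13397, 62956):
62956 = 4×13397 + 9368
13397 = 1×9368 + 4029
9368 = 2×4029 + 1310
4029 = 3×1310 + 99
1310 = 13×99 + 23
99 = 4×23 + 7
23 = 3×7 + 2
7 = 3×2 + 1
2 = 2×1 + 0
gcd = 1, so a unique solution mod 62956 exists.
Back-substitute for the Bézout coefficients:
1 = 7 − 3·2
1 = −3·23 + 10·7
1 = 10·99 − 43·23
1 = −43·1310 + 569·99
1 = 569·4029 − 1750·1310
1 = −1750·9368 + 4069·4029
1 = 4069·13397 − 5819·9368
1 = −5819·62956 + 27345·13397
So 13397·(27345) ≡ 1 (mod 62956), giving 13397⁻¹ ≡ 27345.
x ≡ 13397⁻¹·15261 ≡ 27345·15261 ≡ 39677 (mod 62956).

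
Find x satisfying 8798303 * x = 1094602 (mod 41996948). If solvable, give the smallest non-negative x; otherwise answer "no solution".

25027090

First find gcd(8798303, 41996948):
41996948 = 4×8798303 + 6803736
8798303 = 1×6803736 + 1994567
6803736 = 3×1994567 + 820035
1994567 = 2×820035 + 354497
820035 = 2×354497 + 111041
354497 = 3×111041 + 21374
111041 = 5×21374 + 4171
21374 = 5×4171 + 519
4171 = 8×519 + 19
519 = 27×19 + 6
19 = 3×6 + 1
6 = 6×1 + 0
gcd = 1, so a unique solution mod 41996948 exists.
Back-substitute for the Bézout coefficients:
1 = 19 − 3·6
1 = −3·519 + 82·19
1 = 82·4171 − 659·519
1 = −659·21374 + 3377·4171
1 = 3377·111041 − 17544·21374
1 = −17544·354497 + 56009·111041
1 = 56009·820035 − 129562·354497
1 = −129562·1994567 + 315133·820035
1 = 315133·6803736 − 1074961·1994567
1 = −1074961·8798303 + 1390094·6803736
1 = 1390094·41996948 − 6635337·8798303
So 8798303·(-6635337) ≡ 1 (mod 41996948), giving 8798303⁻¹ ≡ 35361611.
x ≡ 8798303⁻¹·1094602 ≡ 35361611·1094602 ≡ 25027090 (mod 41996948).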